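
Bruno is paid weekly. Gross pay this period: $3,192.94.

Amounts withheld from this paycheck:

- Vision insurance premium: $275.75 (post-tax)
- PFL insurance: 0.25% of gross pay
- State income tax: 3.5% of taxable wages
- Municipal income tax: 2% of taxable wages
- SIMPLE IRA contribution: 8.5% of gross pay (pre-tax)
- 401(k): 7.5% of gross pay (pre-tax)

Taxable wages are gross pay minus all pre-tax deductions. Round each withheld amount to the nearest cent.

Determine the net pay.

401(k): $3,192.94 × 0.075 = $239.47
SIMPLE IRA contribution: $3,192.94 × 0.085 = $271.40
Pre-tax total = $239.47 + $271.40 = $510.87
Taxable wages = $3,192.94 − $510.87 = $2,682.07
Municipal income tax: $2,682.07 × 0.02 = $53.64
State income tax: $2,682.07 × 0.035 = $93.87
PFL insurance: $3,192.94 × 0.0025 = $7.98
Vision insurance premium: $275.75
Total deductions = $239.47 + $271.40 + $53.64 + $93.87 + $7.98 + $275.75 = $942.11
Net pay = $3,192.94 − $942.11 = $2,250.83

$2,250.83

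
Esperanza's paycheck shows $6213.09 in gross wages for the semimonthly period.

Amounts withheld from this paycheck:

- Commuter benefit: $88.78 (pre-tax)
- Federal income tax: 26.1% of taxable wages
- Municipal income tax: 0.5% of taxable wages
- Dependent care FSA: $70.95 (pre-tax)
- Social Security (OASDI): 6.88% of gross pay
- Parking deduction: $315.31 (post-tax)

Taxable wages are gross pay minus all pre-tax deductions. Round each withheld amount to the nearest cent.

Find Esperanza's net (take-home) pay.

Dependent care FSA: $70.95
Commuter benefit: $88.78
Pre-tax total = $70.95 + $88.78 = $159.73
Taxable wages = $6213.09 − $159.73 = $6053.36
Municipal income tax: $6053.36 × 0.005 = $30.27
Federal income tax: $6053.36 × 0.261 = $1579.93
Social Security (OASDI): $6213.09 × 0.0688 = $427.46
Parking deduction: $315.31
Total deductions = $70.95 + $88.78 + $30.27 + $1579.93 + $427.46 + $315.31 = $2512.70
Net pay = $6213.09 − $2512.70 = $3700.39

$3700.39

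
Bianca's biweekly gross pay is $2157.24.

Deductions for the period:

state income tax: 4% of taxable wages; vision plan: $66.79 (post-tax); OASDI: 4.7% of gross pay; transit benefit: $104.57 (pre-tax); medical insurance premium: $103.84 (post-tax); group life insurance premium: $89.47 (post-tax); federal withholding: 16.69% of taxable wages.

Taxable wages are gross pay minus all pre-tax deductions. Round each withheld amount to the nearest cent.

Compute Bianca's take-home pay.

$1266.48

Transit benefit: $104.57
Taxable wages = $2157.24 − $104.57 = $2052.67
State income tax: $2052.67 × 0.04 = $82.11
Federal withholding: $2052.67 × 0.1669 = $342.59
OASDI: $2157.24 × 0.047 = $101.39
Group life insurance premium: $89.47
Vision plan: $66.79
Medical insurance premium: $103.84
Total deductions = $104.57 + $82.11 + $342.59 + $101.39 + $89.47 + $66.79 + $103.84 = $890.76
Net pay = $2157.24 − $890.76 = $1266.48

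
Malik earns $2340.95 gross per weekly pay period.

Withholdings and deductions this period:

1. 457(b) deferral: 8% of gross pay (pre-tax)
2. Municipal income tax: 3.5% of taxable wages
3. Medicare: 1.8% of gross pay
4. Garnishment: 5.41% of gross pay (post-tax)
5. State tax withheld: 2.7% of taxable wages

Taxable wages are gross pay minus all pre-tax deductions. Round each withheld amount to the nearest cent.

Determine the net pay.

$1851.35

457(b) deferral: $2340.95 × 0.08 = $187.28
Taxable wages = $2340.95 − $187.28 = $2153.67
State tax withheld: $2153.67 × 0.027 = $58.15
Municipal income tax: $2153.67 × 0.035 = $75.38
Medicare: $2340.95 × 0.018 = $42.14
Garnishment: $2340.95 × 0.0541 = $126.65
Total deductions = $187.28 + $58.15 + $75.38 + $42.14 + $126.65 = $489.60
Net pay = $2340.95 − $489.60 = $1851.35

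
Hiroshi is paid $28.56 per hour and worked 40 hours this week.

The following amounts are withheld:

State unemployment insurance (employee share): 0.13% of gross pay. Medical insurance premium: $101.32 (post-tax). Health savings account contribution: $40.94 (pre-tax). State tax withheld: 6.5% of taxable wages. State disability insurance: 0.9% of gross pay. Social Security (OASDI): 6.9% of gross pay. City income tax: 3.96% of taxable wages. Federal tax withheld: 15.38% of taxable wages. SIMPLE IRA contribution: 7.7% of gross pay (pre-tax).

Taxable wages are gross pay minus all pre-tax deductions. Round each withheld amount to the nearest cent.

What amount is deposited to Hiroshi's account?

Gross pay: 40 × $28.56 = $1142.40
SIMPLE IRA contribution: $1142.40 × 0.077 = $87.96
Health savings account contribution: $40.94
Pre-tax total = $87.96 + $40.94 = $128.90
Taxable wages = $1142.40 − $128.90 = $1013.50
Federal tax withheld: $1013.50 × 0.1538 = $155.88
City income tax: $1013.50 × 0.0396 = $40.13
State tax withheld: $1013.50 × 0.065 = $65.88
State unemployment insurance (employee share): $1142.40 × 0.0013 = $1.49
State disability insurance: $1142.40 × 0.009 = $10.28
Social Security (OASDI): $1142.40 × 0.069 = $78.83
Medical insurance premium: $101.32
Total deductions = $87.96 + $40.94 + $155.88 + $40.13 + $65.88 + $1.49 + $10.28 + $78.83 + $101.32 = $582.71
Net pay = $1142.40 − $582.71 = $559.69

$559.69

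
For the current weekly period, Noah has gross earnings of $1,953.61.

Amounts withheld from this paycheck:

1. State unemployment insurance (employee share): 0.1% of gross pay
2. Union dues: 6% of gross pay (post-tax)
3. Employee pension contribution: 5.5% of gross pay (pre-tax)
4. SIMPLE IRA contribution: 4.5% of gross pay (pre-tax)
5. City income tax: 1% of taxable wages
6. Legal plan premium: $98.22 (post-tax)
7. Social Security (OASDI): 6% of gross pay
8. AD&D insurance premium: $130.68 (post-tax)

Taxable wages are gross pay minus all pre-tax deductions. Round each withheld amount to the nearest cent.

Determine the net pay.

$1,275.38

Employee pension contribution: $1,953.61 × 0.055 = $107.45
SIMPLE IRA contribution: $1,953.61 × 0.045 = $87.91
Pre-tax total = $107.45 + $87.91 = $195.36
Taxable wages = $1,953.61 − $195.36 = $1,758.25
City income tax: $1,758.25 × 0.01 = $17.58
State unemployment insurance (employee share): $1,953.61 × 0.001 = $1.95
Social Security (OASDI): $1,953.61 × 0.06 = $117.22
Legal plan premium: $98.22
Union dues: $1,953.61 × 0.06 = $117.22
AD&D insurance premium: $130.68
Total deductions = $107.45 + $87.91 + $17.58 + $1.95 + $117.22 + $98.22 + $117.22 + $130.68 = $678.23
Net pay = $1,953.61 − $678.23 = $1,275.38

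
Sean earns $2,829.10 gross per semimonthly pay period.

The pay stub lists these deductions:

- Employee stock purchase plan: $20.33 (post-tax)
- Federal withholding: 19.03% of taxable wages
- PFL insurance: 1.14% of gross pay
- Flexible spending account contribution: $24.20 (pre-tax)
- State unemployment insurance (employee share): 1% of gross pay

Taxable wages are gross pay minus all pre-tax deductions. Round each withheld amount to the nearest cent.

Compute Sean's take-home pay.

Flexible spending account contribution: $24.20
Taxable wages = $2,829.10 − $24.20 = $2,804.90
Federal withholding: $2,804.90 × 0.1903 = $533.77
PFL insurance: $2,829.10 × 0.0114 = $32.25
State unemployment insurance (employee share): $2,829.10 × 0.01 = $28.29
Employee stock purchase plan: $20.33
Total deductions = $24.20 + $533.77 + $32.25 + $28.29 + $20.33 = $638.84
Net pay = $2,829.10 − $638.84 = $2,190.26

$2,190.26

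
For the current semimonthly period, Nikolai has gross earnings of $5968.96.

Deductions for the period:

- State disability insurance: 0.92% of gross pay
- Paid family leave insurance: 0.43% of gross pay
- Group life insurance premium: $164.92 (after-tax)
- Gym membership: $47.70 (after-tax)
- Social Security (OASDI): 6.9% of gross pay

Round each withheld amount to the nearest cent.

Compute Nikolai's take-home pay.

Paid family leave insurance: $5968.96 × 0.0043 = $25.67
State disability insurance: $5968.96 × 0.0092 = $54.91
Social Security (OASDI): $5968.96 × 0.069 = $411.86
Gym membership: $47.70
Group life insurance premium: $164.92
Total deductions = $25.67 + $54.91 + $411.86 + $47.70 + $164.92 = $705.06
Net pay = $5968.96 − $705.06 = $5263.90

$5263.90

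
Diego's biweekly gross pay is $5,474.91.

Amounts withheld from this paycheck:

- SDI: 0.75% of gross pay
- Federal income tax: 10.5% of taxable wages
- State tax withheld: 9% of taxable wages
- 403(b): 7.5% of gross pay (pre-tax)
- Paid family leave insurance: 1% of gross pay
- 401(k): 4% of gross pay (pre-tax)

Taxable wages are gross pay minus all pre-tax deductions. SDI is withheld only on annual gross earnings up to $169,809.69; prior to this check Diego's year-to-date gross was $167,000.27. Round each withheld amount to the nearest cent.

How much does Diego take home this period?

403(b): $5,474.91 × 0.075 = $410.62
401(k): $5,474.91 × 0.04 = $219.00
Pre-tax total = $410.62 + $219.00 = $629.62
Taxable wages = $5,474.91 − $629.62 = $4,845.29
State tax withheld: $4,845.29 × 0.09 = $436.08
Federal income tax: $4,845.29 × 0.105 = $508.76
Paid family leave insurance: $5,474.91 × 0.01 = $54.75
SDI: only $169,809.69 − $167,000.27 = $2,809.42 of this check is subject → $2,809.42 × 0.0075 = $21.07
Total deductions = $410.62 + $219.00 + $436.08 + $508.76 + $54.75 + $21.07 = $1,650.28
Net pay = $5,474.91 − $1,650.28 = $3,824.63

$3,824.63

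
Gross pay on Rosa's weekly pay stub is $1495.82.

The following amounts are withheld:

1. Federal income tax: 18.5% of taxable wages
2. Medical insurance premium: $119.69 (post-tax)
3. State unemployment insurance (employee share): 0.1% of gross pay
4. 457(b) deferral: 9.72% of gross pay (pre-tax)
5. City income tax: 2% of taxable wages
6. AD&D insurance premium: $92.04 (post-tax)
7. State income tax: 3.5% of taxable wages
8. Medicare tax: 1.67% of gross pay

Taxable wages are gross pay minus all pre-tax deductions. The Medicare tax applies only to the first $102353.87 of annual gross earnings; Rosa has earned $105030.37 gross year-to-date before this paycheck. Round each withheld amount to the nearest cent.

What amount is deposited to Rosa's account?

$813.09

457(b) deferral: $1495.82 × 0.0972 = $145.39
Taxable wages = $1495.82 − $145.39 = $1350.43
Federal income tax: $1350.43 × 0.185 = $249.83
City income tax: $1350.43 × 0.02 = $27.01
State income tax: $1350.43 × 0.035 = $47.27
State unemployment insurance (employee share): $1495.82 × 0.001 = $1.50
Medicare tax: annual cap $102353.87 already reached (YTD $105030.37), so $0.00
AD&D insurance premium: $92.04
Medical insurance premium: $119.69
Total deductions = $145.39 + $249.83 + $27.01 + $47.27 + $1.50 + $0.00 + $92.04 + $119.69 = $682.73
Net pay = $1495.82 − $682.73 = $813.09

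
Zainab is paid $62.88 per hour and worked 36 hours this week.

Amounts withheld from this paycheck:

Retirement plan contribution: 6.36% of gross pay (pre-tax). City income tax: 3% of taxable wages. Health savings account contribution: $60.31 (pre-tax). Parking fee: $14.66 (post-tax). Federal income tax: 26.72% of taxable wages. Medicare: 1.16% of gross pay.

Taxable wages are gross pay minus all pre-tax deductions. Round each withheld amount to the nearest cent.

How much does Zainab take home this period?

$1,406.43

Gross pay: 36 × $62.88 = $2,263.68
Retirement plan contribution: $2,263.68 × 0.0636 = $143.97
Health savings account contribution: $60.31
Pre-tax total = $143.97 + $60.31 = $204.28
Taxable wages = $2,263.68 − $204.28 = $2,059.40
Federal income tax: $2,059.40 × 0.2672 = $550.27
City income tax: $2,059.40 × 0.03 = $61.78
Medicare: $2,263.68 × 0.0116 = $26.26
Parking fee: $14.66
Total deductions = $143.97 + $60.31 + $550.27 + $61.78 + $26.26 + $14.66 = $857.25
Net pay = $2,263.68 − $857.25 = $1,406.43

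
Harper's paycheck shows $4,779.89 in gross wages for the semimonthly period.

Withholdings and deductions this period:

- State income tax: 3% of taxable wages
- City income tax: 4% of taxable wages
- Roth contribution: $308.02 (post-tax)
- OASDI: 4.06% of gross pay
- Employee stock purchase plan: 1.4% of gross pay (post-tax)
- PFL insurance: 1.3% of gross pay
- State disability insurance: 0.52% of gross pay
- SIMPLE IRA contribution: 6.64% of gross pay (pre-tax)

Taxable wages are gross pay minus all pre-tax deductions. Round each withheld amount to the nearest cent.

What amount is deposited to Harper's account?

$3,494.13

SIMPLE IRA contribution: $4,779.89 × 0.0664 = $317.38
Taxable wages = $4,779.89 − $317.38 = $4,462.51
State income tax: $4,462.51 × 0.03 = $133.88
City income tax: $4,462.51 × 0.04 = $178.50
OASDI: $4,779.89 × 0.0406 = $194.06
State disability insurance: $4,779.89 × 0.0052 = $24.86
PFL insurance: $4,779.89 × 0.013 = $62.14
Employee stock purchase plan: $4,779.89 × 0.014 = $66.92
Roth contribution: $308.02
Total deductions = $317.38 + $133.88 + $178.50 + $194.06 + $24.86 + $62.14 + $66.92 + $308.02 = $1,285.76
Net pay = $4,779.89 − $1,285.76 = $3,494.13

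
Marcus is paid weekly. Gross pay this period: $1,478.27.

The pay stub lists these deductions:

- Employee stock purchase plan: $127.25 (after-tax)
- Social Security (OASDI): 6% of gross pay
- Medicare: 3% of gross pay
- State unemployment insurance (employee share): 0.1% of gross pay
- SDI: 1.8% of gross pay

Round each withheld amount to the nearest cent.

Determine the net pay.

$1,189.88

SDI: $1,478.27 × 0.018 = $26.61
Social Security (OASDI): $1,478.27 × 0.06 = $88.70
State unemployment insurance (employee share): $1,478.27 × 0.001 = $1.48
Medicare: $1,478.27 × 0.03 = $44.35
Employee stock purchase plan: $127.25
Total deductions = $26.61 + $88.70 + $1.48 + $44.35 + $127.25 = $288.39
Net pay = $1,478.27 − $288.39 = $1,189.88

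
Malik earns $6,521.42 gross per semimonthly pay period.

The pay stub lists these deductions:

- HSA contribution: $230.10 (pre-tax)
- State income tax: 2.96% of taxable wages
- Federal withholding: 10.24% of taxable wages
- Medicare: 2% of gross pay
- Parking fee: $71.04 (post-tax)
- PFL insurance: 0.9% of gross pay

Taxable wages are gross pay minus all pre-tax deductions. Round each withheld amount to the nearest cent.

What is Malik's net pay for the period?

HSA contribution: $230.10
Taxable wages = $6,521.42 − $230.10 = $6,291.32
Federal withholding: $6,291.32 × 0.1024 = $644.23
State income tax: $6,291.32 × 0.0296 = $186.22
Medicare: $6,521.42 × 0.02 = $130.43
PFL insurance: $6,521.42 × 0.009 = $58.69
Parking fee: $71.04
Total deductions = $230.10 + $644.23 + $186.22 + $130.43 + $58.69 + $71.04 = $1,320.71
Net pay = $6,521.42 − $1,320.71 = $5,200.71

$5,200.71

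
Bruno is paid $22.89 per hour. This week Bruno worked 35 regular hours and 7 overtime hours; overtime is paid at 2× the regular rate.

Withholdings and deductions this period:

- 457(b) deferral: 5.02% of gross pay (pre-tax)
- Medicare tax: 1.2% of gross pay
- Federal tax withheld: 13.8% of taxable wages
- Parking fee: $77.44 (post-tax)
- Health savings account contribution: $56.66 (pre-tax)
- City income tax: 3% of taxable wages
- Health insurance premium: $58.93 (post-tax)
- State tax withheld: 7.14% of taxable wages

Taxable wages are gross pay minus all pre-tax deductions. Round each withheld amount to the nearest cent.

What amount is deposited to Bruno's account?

$617.35

Regular pay: 35 × $22.89 = $801.15
Overtime pay: 7 × $22.89 × 2 = $320.46
Gross pay = $801.15 + $320.46 = $1121.61
Health savings account contribution: $56.66
457(b) deferral: $1121.61 × 0.0502 = $56.30
Pre-tax total = $56.66 + $56.30 = $112.96
Taxable wages = $1121.61 − $112.96 = $1008.65
City income tax: $1008.65 × 0.03 = $30.26
State tax withheld: $1008.65 × 0.0714 = $72.02
Federal tax withheld: $1008.65 × 0.138 = $139.19
Medicare tax: $1121.61 × 0.012 = $13.46
Parking fee: $77.44
Health insurance premium: $58.93
Total deductions = $56.66 + $56.30 + $30.26 + $72.02 + $139.19 + $13.46 + $77.44 + $58.93 = $504.26
Net pay = $1121.61 − $504.26 = $617.35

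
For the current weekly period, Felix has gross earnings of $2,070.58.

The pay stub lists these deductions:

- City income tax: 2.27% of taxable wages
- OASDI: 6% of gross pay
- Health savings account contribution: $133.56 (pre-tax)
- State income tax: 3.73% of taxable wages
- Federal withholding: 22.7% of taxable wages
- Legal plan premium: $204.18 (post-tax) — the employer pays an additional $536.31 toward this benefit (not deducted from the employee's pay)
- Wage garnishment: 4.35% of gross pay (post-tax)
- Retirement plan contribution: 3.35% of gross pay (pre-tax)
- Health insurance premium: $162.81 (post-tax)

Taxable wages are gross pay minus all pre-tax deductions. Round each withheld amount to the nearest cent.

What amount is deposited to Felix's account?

$750.35

Health savings account contribution: $133.56
Retirement plan contribution: $2,070.58 × 0.0335 = $69.36
Pre-tax total = $133.56 + $69.36 = $202.92
Taxable wages = $2,070.58 − $202.92 = $1,867.66
Federal withholding: $1,867.66 × 0.227 = $423.96
City income tax: $1,867.66 × 0.0227 = $42.40
State income tax: $1,867.66 × 0.0373 = $69.66
OASDI: $2,070.58 × 0.06 = $124.23
Legal plan premium: $204.18
Wage garnishment: $2,070.58 × 0.0435 = $90.07
Health insurance premium: $162.81
(Employer's $536.31 toward legal plan premium is not withheld from the employee.)
Total deductions = $133.56 + $69.36 + $423.96 + $42.40 + $69.66 + $124.23 + $204.18 + $90.07 + $162.81 = $1,320.23
Net pay = $2,070.58 − $1,320.23 = $750.35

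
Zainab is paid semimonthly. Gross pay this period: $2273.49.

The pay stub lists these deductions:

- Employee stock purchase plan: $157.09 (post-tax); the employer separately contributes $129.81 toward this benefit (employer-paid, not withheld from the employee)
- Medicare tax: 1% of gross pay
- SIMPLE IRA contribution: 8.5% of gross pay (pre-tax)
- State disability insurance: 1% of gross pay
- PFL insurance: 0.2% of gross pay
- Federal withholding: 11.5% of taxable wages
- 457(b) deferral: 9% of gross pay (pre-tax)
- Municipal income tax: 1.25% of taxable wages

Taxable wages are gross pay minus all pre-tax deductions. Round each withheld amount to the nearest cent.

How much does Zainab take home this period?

$1429.38

SIMPLE IRA contribution: $2273.49 × 0.085 = $193.25
457(b) deferral: $2273.49 × 0.09 = $204.61
Pre-tax total = $193.25 + $204.61 = $397.86
Taxable wages = $2273.49 − $397.86 = $1875.63
Federal withholding: $1875.63 × 0.115 = $215.70
Municipal income tax: $1875.63 × 0.0125 = $23.45
Medicare tax: $2273.49 × 0.01 = $22.73
PFL insurance: $2273.49 × 0.002 = $4.55
State disability insurance: $2273.49 × 0.01 = $22.73
Employee stock purchase plan: $157.09
(Employer's $129.81 toward employee stock purchase plan is not withheld from the employee.)
Total deductions = $193.25 + $204.61 + $215.70 + $23.45 + $22.73 + $4.55 + $22.73 + $157.09 = $844.11
Net pay = $2273.49 − $844.11 = $1429.38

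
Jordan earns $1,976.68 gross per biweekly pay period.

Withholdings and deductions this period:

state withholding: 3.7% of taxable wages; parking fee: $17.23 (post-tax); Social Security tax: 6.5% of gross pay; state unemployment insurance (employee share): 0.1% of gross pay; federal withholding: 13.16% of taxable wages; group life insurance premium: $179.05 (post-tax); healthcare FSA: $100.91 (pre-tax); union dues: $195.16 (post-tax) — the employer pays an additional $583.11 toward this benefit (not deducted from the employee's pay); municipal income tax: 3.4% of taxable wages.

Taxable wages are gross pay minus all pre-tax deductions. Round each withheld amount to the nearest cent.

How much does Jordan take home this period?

$973.84

Healthcare FSA: $100.91
Taxable wages = $1,976.68 − $100.91 = $1,875.77
State withholding: $1,875.77 × 0.037 = $69.40
Federal withholding: $1,875.77 × 0.1316 = $246.85
Municipal income tax: $1,875.77 × 0.034 = $63.78
State unemployment insurance (employee share): $1,976.68 × 0.001 = $1.98
Social Security tax: $1,976.68 × 0.065 = $128.48
Parking fee: $17.23
Union dues: $195.16
Group life insurance premium: $179.05
(Employer's $583.11 toward union dues is not withheld from the employee.)
Total deductions = $100.91 + $69.40 + $246.85 + $63.78 + $1.98 + $128.48 + $17.23 + $195.16 + $179.05 = $1,002.84
Net pay = $1,976.68 − $1,002.84 = $973.84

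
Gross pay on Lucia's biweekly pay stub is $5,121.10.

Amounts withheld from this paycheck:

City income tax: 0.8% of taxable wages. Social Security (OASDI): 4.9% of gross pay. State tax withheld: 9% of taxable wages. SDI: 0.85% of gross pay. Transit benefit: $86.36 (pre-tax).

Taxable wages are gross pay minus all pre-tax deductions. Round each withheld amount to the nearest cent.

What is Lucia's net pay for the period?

Transit benefit: $86.36
Taxable wages = $5,121.10 − $86.36 = $5,034.74
State tax withheld: $5,034.74 × 0.09 = $453.13
City income tax: $5,034.74 × 0.008 = $40.28
SDI: $5,121.10 × 0.0085 = $43.53
Social Security (OASDI): $5,121.10 × 0.049 = $250.93
Total deductions = $86.36 + $453.13 + $40.28 + $43.53 + $250.93 = $874.23
Net pay = $5,121.10 − $874.23 = $4,246.87

$4,246.87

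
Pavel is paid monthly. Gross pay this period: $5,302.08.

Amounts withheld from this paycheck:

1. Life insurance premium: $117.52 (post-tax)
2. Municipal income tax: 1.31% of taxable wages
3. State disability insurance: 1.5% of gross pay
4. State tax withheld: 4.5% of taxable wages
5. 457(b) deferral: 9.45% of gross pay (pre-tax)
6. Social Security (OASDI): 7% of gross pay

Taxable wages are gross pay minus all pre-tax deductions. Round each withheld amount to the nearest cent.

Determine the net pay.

457(b) deferral: $5,302.08 × 0.0945 = $501.05
Taxable wages = $5,302.08 − $501.05 = $4,801.03
Municipal income tax: $4,801.03 × 0.0131 = $62.89
State tax withheld: $4,801.03 × 0.045 = $216.05
Social Security (OASDI): $5,302.08 × 0.07 = $371.15
State disability insurance: $5,302.08 × 0.015 = $79.53
Life insurance premium: $117.52
Total deductions = $501.05 + $62.89 + $216.05 + $371.15 + $79.53 + $117.52 = $1,348.19
Net pay = $5,302.08 − $1,348.19 = $3,953.89

$3,953.89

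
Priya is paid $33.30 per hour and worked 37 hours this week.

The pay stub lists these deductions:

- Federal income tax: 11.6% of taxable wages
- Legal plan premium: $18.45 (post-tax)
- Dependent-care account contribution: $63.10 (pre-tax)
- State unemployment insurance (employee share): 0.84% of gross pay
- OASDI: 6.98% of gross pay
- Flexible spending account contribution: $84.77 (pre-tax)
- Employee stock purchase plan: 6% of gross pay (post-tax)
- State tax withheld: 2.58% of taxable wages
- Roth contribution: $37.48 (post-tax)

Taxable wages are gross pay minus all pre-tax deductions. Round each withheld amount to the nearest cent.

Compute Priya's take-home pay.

Gross pay: 37 × $33.30 = $1,232.10
Flexible spending account contribution: $84.77
Dependent-care account contribution: $63.10
Pre-tax total = $84.77 + $63.10 = $147.87
Taxable wages = $1,232.10 − $147.87 = $1,084.23
Federal income tax: $1,084.23 × 0.116 = $125.77
State tax withheld: $1,084.23 × 0.0258 = $27.97
State unemployment insurance (employee share): $1,232.10 × 0.0084 = $10.35
OASDI: $1,232.10 × 0.0698 = $86.00
Employee stock purchase plan: $1,232.10 × 0.06 = $73.93
Legal plan premium: $18.45
Roth contribution: $37.48
Total deductions = $84.77 + $63.10 + $125.77 + $27.97 + $10.35 + $86.00 + $73.93 + $18.45 + $37.48 = $527.82
Net pay = $1,232.10 − $527.82 = $704.28

$704.28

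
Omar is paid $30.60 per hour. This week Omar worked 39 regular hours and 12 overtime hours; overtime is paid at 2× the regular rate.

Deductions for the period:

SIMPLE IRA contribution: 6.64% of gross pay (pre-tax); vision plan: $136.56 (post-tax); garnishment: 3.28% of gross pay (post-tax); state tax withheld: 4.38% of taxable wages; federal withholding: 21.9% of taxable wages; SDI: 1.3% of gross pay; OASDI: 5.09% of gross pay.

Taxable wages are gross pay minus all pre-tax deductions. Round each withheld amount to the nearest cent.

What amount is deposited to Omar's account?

Regular pay: 39 × $30.60 = $1193.40
Overtime pay: 12 × $30.60 × 2 = $734.40
Gross pay = $1193.40 + $734.40 = $1927.80
SIMPLE IRA contribution: $1927.80 × 0.0664 = $128.01
Taxable wages = $1927.80 − $128.01 = $1799.79
Federal withholding: $1799.79 × 0.219 = $394.15
State tax withheld: $1799.79 × 0.0438 = $78.83
OASDI: $1927.80 × 0.0509 = $98.13
SDI: $1927.80 × 0.013 = $25.06
Vision plan: $136.56
Garnishment: $1927.80 × 0.0328 = $63.23
Total deductions = $128.01 + $394.15 + $78.83 + $98.13 + $25.06 + $136.56 + $63.23 = $923.97
Net pay = $1927.80 − $923.97 = $1003.83

$1003.83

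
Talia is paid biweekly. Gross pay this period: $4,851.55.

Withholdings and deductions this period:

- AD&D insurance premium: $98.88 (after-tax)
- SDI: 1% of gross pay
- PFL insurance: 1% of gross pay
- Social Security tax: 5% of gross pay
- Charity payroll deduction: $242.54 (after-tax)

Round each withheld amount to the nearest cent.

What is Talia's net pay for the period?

$4,170.51

SDI: $4,851.55 × 0.01 = $48.52
Social Security tax: $4,851.55 × 0.05 = $242.58
PFL insurance: $4,851.55 × 0.01 = $48.52
Charity payroll deduction: $242.54
AD&D insurance premium: $98.88
Total deductions = $48.52 + $242.58 + $48.52 + $242.54 + $98.88 = $681.04
Net pay = $4,851.55 − $681.04 = $4,170.51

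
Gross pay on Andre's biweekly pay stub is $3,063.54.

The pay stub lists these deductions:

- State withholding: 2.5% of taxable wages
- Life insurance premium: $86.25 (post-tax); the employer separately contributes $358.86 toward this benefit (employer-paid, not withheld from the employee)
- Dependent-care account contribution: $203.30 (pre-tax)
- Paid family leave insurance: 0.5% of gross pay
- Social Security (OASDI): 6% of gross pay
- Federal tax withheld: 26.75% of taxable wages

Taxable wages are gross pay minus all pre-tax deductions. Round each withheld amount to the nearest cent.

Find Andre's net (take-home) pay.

Dependent-care account contribution: $203.30
Taxable wages = $3,063.54 − $203.30 = $2,860.24
State withholding: $2,860.24 × 0.025 = $71.51
Federal tax withheld: $2,860.24 × 0.2675 = $765.11
Paid family leave insurance: $3,063.54 × 0.005 = $15.32
Social Security (OASDI): $3,063.54 × 0.06 = $183.81
Life insurance premium: $86.25
(Employer's $358.86 toward life insurance premium is not withheld from the employee.)
Total deductions = $203.30 + $71.51 + $765.11 + $15.32 + $183.81 + $86.25 = $1,325.30
Net pay = $3,063.54 − $1,325.30 = $1,738.24

$1,738.24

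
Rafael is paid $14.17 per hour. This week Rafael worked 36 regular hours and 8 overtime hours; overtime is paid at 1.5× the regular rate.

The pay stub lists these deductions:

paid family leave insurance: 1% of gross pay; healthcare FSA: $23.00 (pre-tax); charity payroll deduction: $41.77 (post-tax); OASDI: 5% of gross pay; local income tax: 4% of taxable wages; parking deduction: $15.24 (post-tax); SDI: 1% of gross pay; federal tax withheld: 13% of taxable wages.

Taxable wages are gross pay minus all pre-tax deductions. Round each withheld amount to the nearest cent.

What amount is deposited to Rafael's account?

$440.82

Regular pay: 36 × $14.17 = $510.12
Overtime pay: 8 × $14.17 × 1.5 = $170.04
Gross pay = $510.12 + $170.04 = $680.16
Healthcare FSA: $23.00
Taxable wages = $680.16 − $23.00 = $657.16
Local income tax: $657.16 × 0.04 = $26.29
Federal tax withheld: $657.16 × 0.13 = $85.43
OASDI: $680.16 × 0.05 = $34.01
Paid family leave insurance: $680.16 × 0.01 = $6.80
SDI: $680.16 × 0.01 = $6.80
Parking deduction: $15.24
Charity payroll deduction: $41.77
Total deductions = $23.00 + $26.29 + $85.43 + $34.01 + $6.80 + $6.80 + $15.24 + $41.77 = $239.34
Net pay = $680.16 − $239.34 = $440.82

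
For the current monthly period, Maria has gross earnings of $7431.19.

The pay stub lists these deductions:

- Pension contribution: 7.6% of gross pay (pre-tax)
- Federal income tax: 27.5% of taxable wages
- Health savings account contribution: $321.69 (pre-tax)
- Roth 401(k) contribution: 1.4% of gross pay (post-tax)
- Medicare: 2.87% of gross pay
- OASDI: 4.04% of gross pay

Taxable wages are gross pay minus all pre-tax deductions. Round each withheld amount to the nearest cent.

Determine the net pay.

$4127.39

Pension contribution: $7431.19 × 0.076 = $564.77
Health savings account contribution: $321.69
Pre-tax total = $564.77 + $321.69 = $886.46
Taxable wages = $7431.19 − $886.46 = $6544.73
Federal income tax: $6544.73 × 0.275 = $1799.80
Medicare: $7431.19 × 0.0287 = $213.28
OASDI: $7431.19 × 0.0404 = $300.22
Roth 401(k) contribution: $7431.19 × 0.014 = $104.04
Total deductions = $564.77 + $321.69 + $1799.80 + $213.28 + $300.22 + $104.04 = $3303.80
Net pay = $7431.19 − $3303.80 = $4127.39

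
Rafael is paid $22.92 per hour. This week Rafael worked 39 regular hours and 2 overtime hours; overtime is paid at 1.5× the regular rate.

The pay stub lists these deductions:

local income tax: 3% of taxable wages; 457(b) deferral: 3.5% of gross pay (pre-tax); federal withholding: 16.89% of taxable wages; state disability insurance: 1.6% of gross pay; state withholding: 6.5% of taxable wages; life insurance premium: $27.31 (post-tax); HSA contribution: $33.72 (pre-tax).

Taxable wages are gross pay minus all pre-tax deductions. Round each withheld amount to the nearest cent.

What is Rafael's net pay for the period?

$616.27

Regular pay: 39 × $22.92 = $893.88
Overtime pay: 2 × $22.92 × 1.5 = $68.76
Gross pay = $893.88 + $68.76 = $962.64
HSA contribution: $33.72
457(b) deferral: $962.64 × 0.035 = $33.69
Pre-tax total = $33.72 + $33.69 = $67.41
Taxable wages = $962.64 − $67.41 = $895.23
Local income tax: $895.23 × 0.03 = $26.86
State withholding: $895.23 × 0.065 = $58.19
Federal withholding: $895.23 × 0.1689 = $151.20
State disability insurance: $962.64 × 0.016 = $15.40
Life insurance premium: $27.31
Total deductions = $33.72 + $33.69 + $26.86 + $58.19 + $151.20 + $15.40 + $27.31 = $346.37
Net pay = $962.64 − $346.37 = $616.27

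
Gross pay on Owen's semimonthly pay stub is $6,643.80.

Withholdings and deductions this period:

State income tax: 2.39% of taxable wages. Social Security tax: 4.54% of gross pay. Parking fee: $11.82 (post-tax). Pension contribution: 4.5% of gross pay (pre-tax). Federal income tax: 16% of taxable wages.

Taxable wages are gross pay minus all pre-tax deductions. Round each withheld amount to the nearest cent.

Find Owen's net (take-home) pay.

Pension contribution: $6,643.80 × 0.045 = $298.97
Taxable wages = $6,643.80 − $298.97 = $6,344.83
Federal income tax: $6,344.83 × 0.16 = $1,015.17
State income tax: $6,344.83 × 0.0239 = $151.64
Social Security tax: $6,643.80 × 0.0454 = $301.63
Parking fee: $11.82
Total deductions = $298.97 + $1,015.17 + $151.64 + $301.63 + $11.82 = $1,779.23
Net pay = $6,643.80 − $1,779.23 = $4,864.57

$4,864.57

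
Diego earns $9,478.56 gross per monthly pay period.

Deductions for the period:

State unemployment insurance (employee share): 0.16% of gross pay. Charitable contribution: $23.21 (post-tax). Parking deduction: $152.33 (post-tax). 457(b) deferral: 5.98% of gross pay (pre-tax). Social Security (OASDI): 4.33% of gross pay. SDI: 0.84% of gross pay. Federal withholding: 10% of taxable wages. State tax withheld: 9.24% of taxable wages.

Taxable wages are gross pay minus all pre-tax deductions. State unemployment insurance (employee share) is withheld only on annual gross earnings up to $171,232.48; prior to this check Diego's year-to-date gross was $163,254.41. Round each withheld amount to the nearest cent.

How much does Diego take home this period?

$6,518.79

457(b) deferral: $9,478.56 × 0.0598 = $566.82
Taxable wages = $9,478.56 − $566.82 = $8,911.74
State tax withheld: $8,911.74 × 0.0924 = $823.44
Federal withholding: $8,911.74 × 0.1 = $891.17
SDI: $9,478.56 × 0.0084 = $79.62
State unemployment insurance (employee share): only $171,232.48 − $163,254.41 = $7,978.07 of this check is subject → $7,978.07 × 0.0016 = $12.76
Social Security (OASDI): $9,478.56 × 0.0433 = $410.42
Charitable contribution: $23.21
Parking deduction: $152.33
Total deductions = $566.82 + $823.44 + $891.17 + $79.62 + $12.76 + $410.42 + $23.21 + $152.33 = $2,959.77
Net pay = $9,478.56 − $2,959.77 = $6,518.79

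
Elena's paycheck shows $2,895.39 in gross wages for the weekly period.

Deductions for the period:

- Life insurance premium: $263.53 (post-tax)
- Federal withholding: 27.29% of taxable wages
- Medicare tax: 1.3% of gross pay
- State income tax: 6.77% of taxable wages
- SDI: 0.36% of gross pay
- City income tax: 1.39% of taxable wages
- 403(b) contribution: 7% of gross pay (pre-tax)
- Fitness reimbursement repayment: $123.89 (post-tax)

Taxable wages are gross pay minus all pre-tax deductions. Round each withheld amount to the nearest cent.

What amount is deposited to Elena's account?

$1,302.66

403(b) contribution: $2,895.39 × 0.07 = $202.68
Taxable wages = $2,895.39 − $202.68 = $2,692.71
Federal withholding: $2,692.71 × 0.2729 = $734.84
City income tax: $2,692.71 × 0.0139 = $37.43
State income tax: $2,692.71 × 0.0677 = $182.30
Medicare tax: $2,895.39 × 0.013 = $37.64
SDI: $2,895.39 × 0.0036 = $10.42
Life insurance premium: $263.53
Fitness reimbursement repayment: $123.89
Total deductions = $202.68 + $734.84 + $37.43 + $182.30 + $37.64 + $10.42 + $263.53 + $123.89 = $1,592.73
Net pay = $2,895.39 − $1,592.73 = $1,302.66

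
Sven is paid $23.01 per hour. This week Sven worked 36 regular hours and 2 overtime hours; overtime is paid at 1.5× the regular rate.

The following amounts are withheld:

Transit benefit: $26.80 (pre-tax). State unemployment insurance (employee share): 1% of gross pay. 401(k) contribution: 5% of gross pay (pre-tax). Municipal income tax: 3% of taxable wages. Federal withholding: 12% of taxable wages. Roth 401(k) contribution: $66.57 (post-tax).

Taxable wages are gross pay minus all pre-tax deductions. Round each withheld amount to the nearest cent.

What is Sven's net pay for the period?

Regular pay: 36 × $23.01 = $828.36
Overtime pay: 2 × $23.01 × 1.5 = $69.03
Gross pay = $828.36 + $69.03 = $897.39
401(k) contribution: $897.39 × 0.05 = $44.87
Transit benefit: $26.80
Pre-tax total = $44.87 + $26.80 = $71.67
Taxable wages = $897.39 − $71.67 = $825.72
Municipal income tax: $825.72 × 0.03 = $24.77
Federal withholding: $825.72 × 0.12 = $99.09
State unemployment insurance (employee share): $897.39 × 0.01 = $8.97
Roth 401(k) contribution: $66.57
Total deductions = $44.87 + $26.80 + $24.77 + $99.09 + $8.97 + $66.57 = $271.07
Net pay = $897.39 − $271.07 = $626.32

$626.32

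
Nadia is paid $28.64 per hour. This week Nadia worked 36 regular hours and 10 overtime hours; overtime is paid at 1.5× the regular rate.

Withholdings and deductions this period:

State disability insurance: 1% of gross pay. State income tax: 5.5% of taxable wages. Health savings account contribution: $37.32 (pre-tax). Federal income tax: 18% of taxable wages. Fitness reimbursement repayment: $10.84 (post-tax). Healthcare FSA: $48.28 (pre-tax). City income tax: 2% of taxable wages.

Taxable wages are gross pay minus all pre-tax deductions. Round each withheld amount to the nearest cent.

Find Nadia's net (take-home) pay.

$998.95

Regular pay: 36 × $28.64 = $1031.04
Overtime pay: 10 × $28.64 × 1.5 = $429.60
Gross pay = $1031.04 + $429.60 = $1460.64
Healthcare FSA: $48.28
Health savings account contribution: $37.32
Pre-tax total = $48.28 + $37.32 = $85.60
Taxable wages = $1460.64 − $85.60 = $1375.04
State income tax: $1375.04 × 0.055 = $75.63
City income tax: $1375.04 × 0.02 = $27.50
Federal income tax: $1375.04 × 0.18 = $247.51
State disability insurance: $1460.64 × 0.01 = $14.61
Fitness reimbursement repayment: $10.84
Total deductions = $48.28 + $37.32 + $75.63 + $27.50 + $247.51 + $14.61 + $10.84 = $461.69
Net pay = $1460.64 − $461.69 = $998.95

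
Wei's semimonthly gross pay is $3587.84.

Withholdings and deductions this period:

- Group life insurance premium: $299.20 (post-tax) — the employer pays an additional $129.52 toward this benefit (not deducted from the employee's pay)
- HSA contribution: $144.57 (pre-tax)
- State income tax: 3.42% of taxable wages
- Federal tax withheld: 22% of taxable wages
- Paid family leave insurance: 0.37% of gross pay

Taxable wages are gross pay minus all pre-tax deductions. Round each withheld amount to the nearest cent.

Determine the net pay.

HSA contribution: $144.57
Taxable wages = $3587.84 − $144.57 = $3443.27
Federal tax withheld: $3443.27 × 0.22 = $757.52
State income tax: $3443.27 × 0.0342 = $117.76
Paid family leave insurance: $3587.84 × 0.0037 = $13.28
Group life insurance premium: $299.20
(Employer's $129.52 toward group life insurance premium is not withheld from the employee.)
Total deductions = $144.57 + $757.52 + $117.76 + $13.28 + $299.20 = $1332.33
Net pay = $3587.84 − $1332.33 = $2255.51

$2255.51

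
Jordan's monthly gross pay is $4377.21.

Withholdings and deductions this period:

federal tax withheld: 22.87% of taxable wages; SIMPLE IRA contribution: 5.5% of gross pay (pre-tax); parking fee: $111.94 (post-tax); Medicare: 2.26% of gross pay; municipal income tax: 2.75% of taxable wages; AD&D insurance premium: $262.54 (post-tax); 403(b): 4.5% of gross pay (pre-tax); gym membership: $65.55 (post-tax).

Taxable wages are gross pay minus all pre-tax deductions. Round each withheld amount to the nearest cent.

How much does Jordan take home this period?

$2391.24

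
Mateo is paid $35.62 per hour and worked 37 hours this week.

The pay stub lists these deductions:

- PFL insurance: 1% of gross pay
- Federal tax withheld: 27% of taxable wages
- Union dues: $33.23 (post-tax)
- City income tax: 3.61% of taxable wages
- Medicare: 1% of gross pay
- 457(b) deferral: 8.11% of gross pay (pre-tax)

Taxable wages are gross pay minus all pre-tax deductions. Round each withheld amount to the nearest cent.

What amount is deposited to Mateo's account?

Gross pay: 37 × $35.62 = $1,317.94
457(b) deferral: $1,317.94 × 0.0811 = $106.88
Taxable wages = $1,317.94 − $106.88 = $1,211.06
City income tax: $1,211.06 × 0.0361 = $43.72
Federal tax withheld: $1,211.06 × 0.27 = $326.99
Medicare: $1,317.94 × 0.01 = $13.18
PFL insurance: $1,317.94 × 0.01 = $13.18
Union dues: $33.23
Total deductions = $106.88 + $43.72 + $326.99 + $13.18 + $13.18 + $33.23 = $537.18
Net pay = $1,317.94 − $537.18 = $780.76

$780.76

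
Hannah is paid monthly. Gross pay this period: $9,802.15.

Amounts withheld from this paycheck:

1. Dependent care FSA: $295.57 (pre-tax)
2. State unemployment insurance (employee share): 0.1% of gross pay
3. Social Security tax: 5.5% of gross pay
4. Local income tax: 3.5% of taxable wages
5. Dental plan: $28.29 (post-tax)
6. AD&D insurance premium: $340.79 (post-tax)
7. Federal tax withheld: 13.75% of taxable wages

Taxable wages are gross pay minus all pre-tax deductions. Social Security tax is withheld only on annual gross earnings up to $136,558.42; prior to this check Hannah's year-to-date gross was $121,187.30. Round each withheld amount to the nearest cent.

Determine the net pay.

Dependent care FSA: $295.57
Taxable wages = $9,802.15 − $295.57 = $9,506.58
Federal tax withheld: $9,506.58 × 0.1375 = $1,307.15
Local income tax: $9,506.58 × 0.035 = $332.73
Social Security tax: cap not yet reached, full $9,802.15 is subject → $9,802.15 × 0.055 = $539.12
State unemployment insurance (employee share): $9,802.15 × 0.001 = $9.80
Dental plan: $28.29
AD&D insurance premium: $340.79
Total deductions = $295.57 + $1,307.15 + $332.73 + $539.12 + $9.80 + $28.29 + $340.79 = $2,853.45
Net pay = $9,802.15 − $2,853.45 = $6,948.70

$6,948.70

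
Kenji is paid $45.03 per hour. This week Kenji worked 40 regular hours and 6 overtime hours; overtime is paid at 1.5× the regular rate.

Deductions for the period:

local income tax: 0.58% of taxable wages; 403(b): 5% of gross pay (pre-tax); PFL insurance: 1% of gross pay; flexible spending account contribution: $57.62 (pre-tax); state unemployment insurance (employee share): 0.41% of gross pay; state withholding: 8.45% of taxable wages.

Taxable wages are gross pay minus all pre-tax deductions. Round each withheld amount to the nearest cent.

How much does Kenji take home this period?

$1,823.34

Regular pay: 40 × $45.03 = $1,801.20
Overtime pay: 6 × $45.03 × 1.5 = $405.27
Gross pay = $1,801.20 + $405.27 = $2,206.47
403(b): $2,206.47 × 0.05 = $110.32
Flexible spending account contribution: $57.62
Pre-tax total = $110.32 + $57.62 = $167.94
Taxable wages = $2,206.47 − $167.94 = $2,038.53
Local income tax: $2,038.53 × 0.0058 = $11.82
State withholding: $2,038.53 × 0.0845 = $172.26
PFL insurance: $2,206.47 × 0.01 = $22.06
State unemployment insurance (employee share): $2,206.47 × 0.0041 = $9.05
Total deductions = $110.32 + $57.62 + $11.82 + $172.26 + $22.06 + $9.05 = $383.13
Net pay = $2,206.47 − $383.13 = $1,823.34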